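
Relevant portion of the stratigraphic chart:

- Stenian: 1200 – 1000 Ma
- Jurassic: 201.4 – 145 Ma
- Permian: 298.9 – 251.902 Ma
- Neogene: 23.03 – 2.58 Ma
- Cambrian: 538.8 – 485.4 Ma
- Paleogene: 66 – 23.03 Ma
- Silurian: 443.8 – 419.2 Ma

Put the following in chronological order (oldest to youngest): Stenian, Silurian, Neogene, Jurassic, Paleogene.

Stenian → Silurian → Jurassic → Paleogene → Neogene

The oldest of these is Stenian (starts 1200 Ma) and the youngest is Neogene (ends 2.58 Ma).
In between, by decreasing start age: Silurian (443.8), Jurassic (201.4), Paleogene (66).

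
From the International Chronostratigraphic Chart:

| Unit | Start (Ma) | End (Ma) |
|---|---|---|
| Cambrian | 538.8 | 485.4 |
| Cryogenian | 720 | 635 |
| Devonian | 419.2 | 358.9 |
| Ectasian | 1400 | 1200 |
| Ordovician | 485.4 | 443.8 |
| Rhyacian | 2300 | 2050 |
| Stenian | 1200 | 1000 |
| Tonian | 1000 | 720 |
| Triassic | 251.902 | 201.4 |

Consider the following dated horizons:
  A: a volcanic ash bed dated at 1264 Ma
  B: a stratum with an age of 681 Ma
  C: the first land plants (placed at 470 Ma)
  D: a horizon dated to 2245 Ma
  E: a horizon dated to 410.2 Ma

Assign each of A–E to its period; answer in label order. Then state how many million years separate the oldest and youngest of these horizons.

A — Ectasian; B — Cryogenian; C — Ordovician; D — Rhyacian; E — Devonian; span 1834.8 million years

Match each age against the start–end ranges in the excerpt: A = 1264 Ma → Ectasian (1400–1200); B = 681 Ma → Cryogenian (720–635); C = 470 Ma → Ordovician (485.4–443.8); D = 2245 Ma → Rhyacian (2300–2050); E = 410.2 Ma → Devonian (419.2–358.9).
The largest age is 2245 Ma and the smallest is 410.2 Ma; their difference is 1834.8 Myr.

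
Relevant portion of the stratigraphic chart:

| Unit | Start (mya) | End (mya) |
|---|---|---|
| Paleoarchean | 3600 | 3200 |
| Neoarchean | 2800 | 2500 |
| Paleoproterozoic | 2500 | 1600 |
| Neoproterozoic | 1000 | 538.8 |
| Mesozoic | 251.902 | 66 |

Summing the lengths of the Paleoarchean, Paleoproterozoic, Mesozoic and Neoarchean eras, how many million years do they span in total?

1785.902 million years

Each duration: Paleoarchean = 400; Paleoproterozoic = 900; Mesozoic = 185.902; Neoarchean = 300.
Sum: 400 + 900 + 185.902 + 300 = 1785.902 Myr.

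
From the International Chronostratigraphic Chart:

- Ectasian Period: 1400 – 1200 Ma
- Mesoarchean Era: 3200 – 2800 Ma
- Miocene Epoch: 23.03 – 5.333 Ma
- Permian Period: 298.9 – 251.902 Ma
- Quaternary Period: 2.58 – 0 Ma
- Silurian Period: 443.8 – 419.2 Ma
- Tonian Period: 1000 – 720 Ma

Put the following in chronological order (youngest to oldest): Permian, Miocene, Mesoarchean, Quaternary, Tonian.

The oldest of these is Mesoarchean (starts 3200 Ma) and the youngest is Quaternary (ends 0 Ma).
In between, by decreasing start age: Tonian (1000), Permian (298.9), Miocene (23.03).
Listing youngest first means reversing that sequence.

Quaternary, Miocene, Permian, Tonian, Mesoarchean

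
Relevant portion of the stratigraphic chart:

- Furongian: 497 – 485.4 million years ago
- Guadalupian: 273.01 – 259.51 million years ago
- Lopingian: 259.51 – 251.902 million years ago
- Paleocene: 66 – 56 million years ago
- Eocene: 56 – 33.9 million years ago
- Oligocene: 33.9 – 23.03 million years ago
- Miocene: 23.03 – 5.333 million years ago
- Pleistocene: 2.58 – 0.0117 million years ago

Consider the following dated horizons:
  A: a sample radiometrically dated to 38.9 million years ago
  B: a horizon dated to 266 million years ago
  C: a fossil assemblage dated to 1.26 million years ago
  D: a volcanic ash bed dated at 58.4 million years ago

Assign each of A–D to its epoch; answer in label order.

Match each age against the start–end ranges in the excerpt: A = 38.9 Ma → Eocene (56–33.9); B = 266 Ma → Guadalupian (273.01–259.51); C = 1.26 Ma → Pleistocene (2.58–0.0117); D = 58.4 Ma → Paleocene (66–56).

A — Eocene; B — Guadalupian; C — Pleistocene; D — Paleocene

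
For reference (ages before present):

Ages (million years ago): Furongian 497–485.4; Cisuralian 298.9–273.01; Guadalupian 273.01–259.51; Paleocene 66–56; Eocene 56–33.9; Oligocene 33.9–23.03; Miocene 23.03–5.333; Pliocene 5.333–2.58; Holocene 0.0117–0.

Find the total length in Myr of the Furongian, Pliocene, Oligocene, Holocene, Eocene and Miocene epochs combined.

Each duration: Furongian = 11.6; Pliocene = 2.753; Oligocene = 10.87; Holocene = 0.0117; Eocene = 22.1; Miocene = 17.697.
Sum: 11.6 + 2.753 + 10.87 + 0.0117 + 22.1 + 17.697 = 65.0317 Myr.

65.0317 million years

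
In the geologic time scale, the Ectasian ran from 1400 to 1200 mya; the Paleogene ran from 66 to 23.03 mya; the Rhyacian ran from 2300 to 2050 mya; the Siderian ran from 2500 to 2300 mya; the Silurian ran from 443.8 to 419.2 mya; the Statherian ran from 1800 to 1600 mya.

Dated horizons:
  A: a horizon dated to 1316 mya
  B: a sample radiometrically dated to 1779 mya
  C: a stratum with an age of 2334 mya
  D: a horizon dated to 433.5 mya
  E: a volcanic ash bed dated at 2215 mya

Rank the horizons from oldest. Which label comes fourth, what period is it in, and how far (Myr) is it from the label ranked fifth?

Sorted oldest-first by Ma: C (2334), E (2215), B (1779), A (1316), D (433.5).
The fourth oldest is A at 1316 Ma, which lies in 1400–1200 Ma: the Ectasian.
The fifth oldest is D at 433.5 Ma; separation = |1316 − 433.5| = 882.5 Myr.

A, in the Ectasian; 882.5 million years to D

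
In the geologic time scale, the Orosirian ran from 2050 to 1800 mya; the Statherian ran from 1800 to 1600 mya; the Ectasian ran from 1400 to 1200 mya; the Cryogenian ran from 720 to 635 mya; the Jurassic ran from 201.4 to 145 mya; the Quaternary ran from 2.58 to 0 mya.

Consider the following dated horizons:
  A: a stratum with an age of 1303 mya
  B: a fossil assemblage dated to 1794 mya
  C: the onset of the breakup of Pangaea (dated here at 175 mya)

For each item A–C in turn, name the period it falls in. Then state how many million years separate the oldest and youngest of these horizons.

A: 1303 Ma lies in 1400–1200 Ma, so Ectasian.
B: 1794 Ma lies in 1800–1600 Ma, so Statherian.
C: 175 Ma lies in 201.4–145 Ma, so Jurassic.
Oldest = 1794 Ma, youngest = 175 Ma → span 1619 Myr.

A — Ectasian; B — Statherian; C — Jurassic; span 1619 million years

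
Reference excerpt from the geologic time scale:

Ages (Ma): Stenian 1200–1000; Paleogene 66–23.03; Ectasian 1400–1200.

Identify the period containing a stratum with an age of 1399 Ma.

1399 Ma lies between 1400 and 1200 Ma, so it falls in the Ectasian.

Ectasian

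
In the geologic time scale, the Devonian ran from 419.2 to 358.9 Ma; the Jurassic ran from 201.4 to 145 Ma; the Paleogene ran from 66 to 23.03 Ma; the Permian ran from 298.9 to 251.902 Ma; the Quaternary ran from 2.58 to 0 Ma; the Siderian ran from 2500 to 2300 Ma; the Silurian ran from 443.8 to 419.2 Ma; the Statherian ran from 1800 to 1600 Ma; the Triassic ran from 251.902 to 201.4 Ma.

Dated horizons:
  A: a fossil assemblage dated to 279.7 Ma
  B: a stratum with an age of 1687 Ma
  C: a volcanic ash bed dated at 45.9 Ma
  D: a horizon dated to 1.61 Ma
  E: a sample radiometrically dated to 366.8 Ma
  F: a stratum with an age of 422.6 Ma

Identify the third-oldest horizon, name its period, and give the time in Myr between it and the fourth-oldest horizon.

E, in the Devonian; 87.1 million years to A

Sorted oldest-first by Ma: B (1687), F (422.6), E (366.8), A (279.7), C (45.9), D (1.61).
The third oldest is E at 366.8 Ma, which lies in 419.2–358.9 Ma: the Devonian.
The fourth oldest is A at 279.7 Ma; separation = |366.8 − 279.7| = 87.1 Myr.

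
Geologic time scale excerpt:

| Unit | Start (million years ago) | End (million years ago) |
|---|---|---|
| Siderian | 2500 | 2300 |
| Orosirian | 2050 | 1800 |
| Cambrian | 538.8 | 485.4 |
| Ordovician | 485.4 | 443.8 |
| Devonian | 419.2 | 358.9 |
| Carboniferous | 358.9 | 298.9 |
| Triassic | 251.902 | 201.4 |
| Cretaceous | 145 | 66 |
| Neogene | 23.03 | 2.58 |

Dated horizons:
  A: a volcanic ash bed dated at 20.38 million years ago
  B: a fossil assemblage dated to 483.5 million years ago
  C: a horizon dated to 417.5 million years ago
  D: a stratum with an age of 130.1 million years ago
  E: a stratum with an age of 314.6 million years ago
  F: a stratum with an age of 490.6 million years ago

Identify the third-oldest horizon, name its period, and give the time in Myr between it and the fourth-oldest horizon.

C, in the Devonian; 102.9 million years to E

Sorted oldest-first by Ma: F (490.6), B (483.5), C (417.5), E (314.6), D (130.1), A (20.38).
The third oldest is C at 417.5 Ma, which lies in 419.2–358.9 Ma: the Devonian.
The fourth oldest is E at 314.6 Ma; separation = |417.5 − 314.6| = 102.9 Myr.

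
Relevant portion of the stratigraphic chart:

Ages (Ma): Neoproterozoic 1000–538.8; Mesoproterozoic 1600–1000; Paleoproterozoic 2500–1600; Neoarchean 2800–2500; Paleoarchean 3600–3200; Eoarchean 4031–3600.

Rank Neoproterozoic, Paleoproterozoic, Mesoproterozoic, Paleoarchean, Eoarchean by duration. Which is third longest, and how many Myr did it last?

Neoproterozoic, 461.2 million years

Start − end for each: Neoproterozoic 1000 − 538.8 = 461.2; Paleoproterozoic 2500 − 1600 = 900; Mesoproterozoic 1600 − 1000 = 600; Paleoarchean 3600 − 3200 = 400; Eoarchean 4031 − 3600 = 431.
Ranking these from longest: Paleoproterozoic > Mesoproterozoic > Neoproterozoic > Eoarchean > Paleoarchean.
Position 3 in that ranking is Neoproterozoic, which lasted 461.2 Myr.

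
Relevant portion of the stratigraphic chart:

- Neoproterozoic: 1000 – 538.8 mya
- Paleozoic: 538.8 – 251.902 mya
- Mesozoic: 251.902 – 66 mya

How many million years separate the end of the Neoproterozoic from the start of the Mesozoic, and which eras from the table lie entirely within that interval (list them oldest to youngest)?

The Neoproterozoic closes at 538.8 Ma and the Mesozoic opens at 251.902 Ma, so the interval is 538.8 − 251.902 = 286.898 Myr.
An era fits inside if it starts at or after 538.8 Ma and ends at or before 251.902 Ma; oldest first that gives Paleozoic.

286.898 million years; Paleozoic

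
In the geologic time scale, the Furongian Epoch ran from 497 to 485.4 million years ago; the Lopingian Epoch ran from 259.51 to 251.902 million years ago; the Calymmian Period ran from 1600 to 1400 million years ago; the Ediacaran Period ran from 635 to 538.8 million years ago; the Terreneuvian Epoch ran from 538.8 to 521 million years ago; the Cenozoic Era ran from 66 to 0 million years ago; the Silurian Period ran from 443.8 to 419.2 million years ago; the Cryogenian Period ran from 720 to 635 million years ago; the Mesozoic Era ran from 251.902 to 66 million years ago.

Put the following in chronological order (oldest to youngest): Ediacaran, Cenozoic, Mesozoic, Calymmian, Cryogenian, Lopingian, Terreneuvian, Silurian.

Calymmian → Cryogenian → Ediacaran → Terreneuvian → Silurian → Lopingian → Mesozoic → Cenozoic

Sorting by start age (descending Ma, since larger Ma = older): Calymmian began 1600, Cryogenian began 720, Ediacaran began 635, Terreneuvian began 538.8, Silurian began 443.8, Lopingian began 259.51, Mesozoic began 251.902, Cenozoic began 66.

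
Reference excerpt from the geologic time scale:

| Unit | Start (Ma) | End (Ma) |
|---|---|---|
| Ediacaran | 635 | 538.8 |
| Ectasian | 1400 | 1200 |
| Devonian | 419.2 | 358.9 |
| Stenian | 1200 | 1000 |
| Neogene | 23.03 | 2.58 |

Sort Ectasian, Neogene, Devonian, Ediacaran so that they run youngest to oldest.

Neogene, Devonian, Ediacaran, Ectasian

The oldest of these is Ectasian (starts 1400 Ma) and the youngest is Neogene (ends 2.58 Ma).
In between, by decreasing start age: Ediacaran (635), Devonian (419.2).
Listing youngest first means reversing that sequence.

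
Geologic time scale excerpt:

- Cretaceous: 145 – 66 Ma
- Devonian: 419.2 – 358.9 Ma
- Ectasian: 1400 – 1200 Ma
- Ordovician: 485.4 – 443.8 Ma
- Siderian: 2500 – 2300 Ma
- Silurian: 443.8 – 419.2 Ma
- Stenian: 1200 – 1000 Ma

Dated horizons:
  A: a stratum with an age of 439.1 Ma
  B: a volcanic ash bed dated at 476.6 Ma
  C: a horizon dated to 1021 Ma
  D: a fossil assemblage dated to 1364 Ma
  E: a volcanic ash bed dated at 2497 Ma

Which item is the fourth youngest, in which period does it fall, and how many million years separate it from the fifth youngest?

Smaller Ma means younger, so youngest first: A 439.1 < B 476.6 < C 1021 < D 1364 < E 2497.
Counting 4 along gives D (1364 Ma); the excerpt puts that inside the Ectasian, 1400–1200 Ma.
Next in line is E (2497 Ma), and 2497 − 1364 = 1133 Myr.

D, in the Ectasian; 1133 million years to E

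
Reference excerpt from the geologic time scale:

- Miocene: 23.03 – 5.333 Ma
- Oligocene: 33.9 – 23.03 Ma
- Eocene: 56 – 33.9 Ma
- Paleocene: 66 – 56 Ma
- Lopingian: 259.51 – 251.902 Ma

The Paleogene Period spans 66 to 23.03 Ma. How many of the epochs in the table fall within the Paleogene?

Epochs inside 66–23.03 Ma: Paleocene, Eocene, Oligocene — 3 in total.

3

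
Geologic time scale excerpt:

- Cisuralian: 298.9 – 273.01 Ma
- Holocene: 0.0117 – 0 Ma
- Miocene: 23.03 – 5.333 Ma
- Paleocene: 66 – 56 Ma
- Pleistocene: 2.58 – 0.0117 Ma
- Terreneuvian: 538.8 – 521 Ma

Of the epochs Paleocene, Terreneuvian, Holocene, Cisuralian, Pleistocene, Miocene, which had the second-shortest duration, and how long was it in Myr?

Durations: Paleocene 10; Terreneuvian 17.8; Holocene 0.0117; Cisuralian 25.89; Pleistocene 2.5683; Miocene 17.697 Myr.
Sorted shortest-first: Holocene (0.0117), Pleistocene (2.5683), Paleocene (10), Miocene (17.697), Terreneuvian (17.8), Cisuralian (25.89).
The second shortest is Pleistocene at 2.5683 Myr.

Pleistocene, 2.5683 million years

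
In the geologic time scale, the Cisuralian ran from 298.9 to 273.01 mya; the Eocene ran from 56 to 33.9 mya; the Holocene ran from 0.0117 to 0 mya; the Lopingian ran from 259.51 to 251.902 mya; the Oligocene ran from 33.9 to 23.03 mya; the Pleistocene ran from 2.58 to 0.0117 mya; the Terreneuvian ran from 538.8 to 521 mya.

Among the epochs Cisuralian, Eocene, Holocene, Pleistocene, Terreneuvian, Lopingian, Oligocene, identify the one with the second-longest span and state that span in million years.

Eocene, 22.1 million years

Durations: Cisuralian 25.89; Eocene 22.1; Holocene 0.0117; Pleistocene 2.5683; Terreneuvian 17.8; Lopingian 7.608; Oligocene 10.87 Myr.
Sorted longest-first: Cisuralian (25.89), Eocene (22.1), Terreneuvian (17.8), Oligocene (10.87), Lopingian (7.608), Pleistocene (2.5683), Holocene (0.0117).
The second longest is Eocene at 22.1 Myr.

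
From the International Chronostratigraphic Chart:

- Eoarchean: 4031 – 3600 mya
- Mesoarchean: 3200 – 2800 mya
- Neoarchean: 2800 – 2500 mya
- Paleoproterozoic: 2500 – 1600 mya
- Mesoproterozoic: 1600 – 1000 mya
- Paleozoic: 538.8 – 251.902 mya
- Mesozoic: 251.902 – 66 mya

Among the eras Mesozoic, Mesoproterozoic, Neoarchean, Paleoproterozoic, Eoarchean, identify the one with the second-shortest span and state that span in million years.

Neoarchean, 300 million years

Start − end for each: Mesozoic 251.902 − 66 = 185.902; Mesoproterozoic 1600 − 1000 = 600; Neoarchean 2800 − 2500 = 300; Paleoproterozoic 2500 − 1600 = 900; Eoarchean 4031 − 3600 = 431.
Ranking these from shortest: Mesozoic < Neoarchean < Eoarchean < Mesoproterozoic < Paleoproterozoic.
Position 2 in that ranking is Neoarchean, which lasted 300 Myr.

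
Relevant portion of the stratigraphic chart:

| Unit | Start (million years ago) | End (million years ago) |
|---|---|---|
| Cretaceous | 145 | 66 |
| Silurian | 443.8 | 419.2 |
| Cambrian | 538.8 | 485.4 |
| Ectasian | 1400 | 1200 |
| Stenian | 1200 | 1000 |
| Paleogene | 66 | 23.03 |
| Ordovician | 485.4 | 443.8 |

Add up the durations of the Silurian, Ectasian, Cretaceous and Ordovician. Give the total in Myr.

Each duration: Silurian = 24.6; Ectasian = 200; Cretaceous = 79; Ordovician = 41.6.
Sum: 24.6 + 200 + 79 + 41.6 = 345.2 Myr.

345.2 million years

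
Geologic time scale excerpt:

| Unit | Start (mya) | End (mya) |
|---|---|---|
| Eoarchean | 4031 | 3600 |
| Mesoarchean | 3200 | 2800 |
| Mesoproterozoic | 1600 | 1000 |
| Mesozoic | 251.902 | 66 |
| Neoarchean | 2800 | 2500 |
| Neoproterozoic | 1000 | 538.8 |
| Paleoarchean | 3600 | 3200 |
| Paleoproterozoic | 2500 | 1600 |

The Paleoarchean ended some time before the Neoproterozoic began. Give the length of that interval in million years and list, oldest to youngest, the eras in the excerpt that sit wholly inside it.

2200 million years; Mesoarchean, Neoarchean, Paleoproterozoic, Mesoproterozoic

End of Paleoarchean = 3200 Ma; start of Neoproterozoic = 1000 Ma.
Gap = 3200 − 1000 = 2200 Myr.
Eras wholly inside 3200–1000 Ma: Mesoarchean (3200–2800), Neoarchean (2800–2500), Paleoproterozoic (2500–1600), Mesoproterozoic (1600–1000).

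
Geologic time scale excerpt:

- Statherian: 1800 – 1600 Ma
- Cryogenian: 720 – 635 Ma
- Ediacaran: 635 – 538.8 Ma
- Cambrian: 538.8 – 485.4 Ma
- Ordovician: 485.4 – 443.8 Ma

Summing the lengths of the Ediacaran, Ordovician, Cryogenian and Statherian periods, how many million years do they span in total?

422.8 million years

Each duration: Ediacaran = 96.2; Ordovician = 41.6; Cryogenian = 85; Statherian = 200.
Sum: 96.2 + 41.6 + 85 + 200 = 422.8 Myr.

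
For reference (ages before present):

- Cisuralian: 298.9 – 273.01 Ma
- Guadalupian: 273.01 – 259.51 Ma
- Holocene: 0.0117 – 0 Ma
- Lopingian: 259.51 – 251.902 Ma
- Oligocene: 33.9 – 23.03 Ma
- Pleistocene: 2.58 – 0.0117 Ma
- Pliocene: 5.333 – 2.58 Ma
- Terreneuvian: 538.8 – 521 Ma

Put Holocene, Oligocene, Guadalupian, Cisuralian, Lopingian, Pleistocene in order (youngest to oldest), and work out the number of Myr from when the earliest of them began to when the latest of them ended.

Start ages (Ma): Cisuralian 298.9, Guadalupian 273.01, Lopingian 259.51, Oligocene 33.9, Pleistocene 2.58, Holocene 0.0117.
Ordered youngest to oldest: Holocene, Pleistocene, Oligocene, Lopingian, Guadalupian, Cisuralian.
Span = 298.9 − 0 = 298.9 Myr.

Holocene, Pleistocene, Oligocene, Lopingian, Guadalupian, Cisuralian; total span 298.9 Myr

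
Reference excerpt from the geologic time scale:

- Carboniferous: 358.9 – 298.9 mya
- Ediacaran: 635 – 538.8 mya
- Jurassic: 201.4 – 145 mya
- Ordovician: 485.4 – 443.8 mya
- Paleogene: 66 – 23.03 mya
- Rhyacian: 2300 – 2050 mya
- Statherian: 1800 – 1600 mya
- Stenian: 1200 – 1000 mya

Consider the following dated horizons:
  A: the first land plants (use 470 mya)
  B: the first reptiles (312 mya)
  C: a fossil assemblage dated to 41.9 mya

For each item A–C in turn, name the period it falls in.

Match each age against the start–end ranges in the excerpt: A = 470 Ma → Ordovician (485.4–443.8); B = 312 Ma → Carboniferous (358.9–298.9); C = 41.9 Ma → Paleogene (66–23.03).

A — Ordovician; B — Carboniferous; C — Paleogene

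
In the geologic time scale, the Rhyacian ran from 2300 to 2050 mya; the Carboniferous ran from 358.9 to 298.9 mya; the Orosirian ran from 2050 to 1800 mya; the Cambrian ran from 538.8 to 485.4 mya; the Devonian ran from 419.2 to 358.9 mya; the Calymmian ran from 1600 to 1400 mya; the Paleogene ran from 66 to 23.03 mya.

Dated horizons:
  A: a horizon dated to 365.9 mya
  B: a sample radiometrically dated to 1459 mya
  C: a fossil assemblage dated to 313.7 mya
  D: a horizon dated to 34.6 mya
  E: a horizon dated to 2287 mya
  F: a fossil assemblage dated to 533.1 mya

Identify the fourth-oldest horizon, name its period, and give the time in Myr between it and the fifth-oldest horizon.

A, in the Devonian; 52.2 million years to C

Larger Ma means older, so oldest first: E 2287 > B 1459 > F 533.1 > A 365.9 > C 313.7 > D 34.6.
Counting 4 along gives A (365.9 Ma); the excerpt puts that inside the Devonian, 419.2–358.9 Ma.
Next in line is C (313.7 Ma), and 365.9 − 313.7 = 52.2 Myr.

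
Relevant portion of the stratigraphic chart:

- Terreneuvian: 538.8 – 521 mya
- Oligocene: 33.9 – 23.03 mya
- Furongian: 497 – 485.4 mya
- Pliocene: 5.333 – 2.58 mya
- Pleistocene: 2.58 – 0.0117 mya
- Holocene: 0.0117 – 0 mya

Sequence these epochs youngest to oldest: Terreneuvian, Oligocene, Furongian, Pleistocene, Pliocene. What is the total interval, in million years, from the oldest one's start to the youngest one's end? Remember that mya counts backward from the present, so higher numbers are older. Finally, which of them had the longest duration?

Start ages (Ma): Terreneuvian 538.8, Furongian 497, Oligocene 33.9, Pliocene 5.333, Pleistocene 2.58.
Ordered youngest to oldest: Pleistocene, Pliocene, Oligocene, Furongian, Terreneuvian.
Span = 538.8 − 0.0117 = 538.7883 Myr.
Durations: Pliocene 2.753, Pleistocene 2.5683, Oligocene 10.87, Furongian 11.6, Terreneuvian 17.8 → longest is Terreneuvian (17.8 Myr).

Pleistocene → Pliocene → Oligocene → Furongian → Terreneuvian; total span 538.7883 Myr; longest is Terreneuvian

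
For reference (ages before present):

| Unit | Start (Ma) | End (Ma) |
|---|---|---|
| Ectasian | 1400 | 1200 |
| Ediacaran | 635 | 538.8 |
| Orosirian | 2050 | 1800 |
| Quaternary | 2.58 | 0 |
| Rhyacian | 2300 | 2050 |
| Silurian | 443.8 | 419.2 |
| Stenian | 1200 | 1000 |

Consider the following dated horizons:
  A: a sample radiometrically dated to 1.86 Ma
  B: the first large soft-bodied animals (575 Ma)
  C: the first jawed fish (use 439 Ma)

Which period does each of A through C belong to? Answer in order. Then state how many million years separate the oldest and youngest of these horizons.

A — Quaternary; B — Ediacaran; C — Silurian; span 573.14 million years

Match each age against the start–end ranges in the excerpt: A = 1.86 Ma → Quaternary (2.58–0); B = 575 Ma → Ediacaran (635–538.8); C = 439 Ma → Silurian (443.8–419.2).
The largest age is 575 Ma and the smallest is 1.86 Ma; their difference is 573.14 Myr.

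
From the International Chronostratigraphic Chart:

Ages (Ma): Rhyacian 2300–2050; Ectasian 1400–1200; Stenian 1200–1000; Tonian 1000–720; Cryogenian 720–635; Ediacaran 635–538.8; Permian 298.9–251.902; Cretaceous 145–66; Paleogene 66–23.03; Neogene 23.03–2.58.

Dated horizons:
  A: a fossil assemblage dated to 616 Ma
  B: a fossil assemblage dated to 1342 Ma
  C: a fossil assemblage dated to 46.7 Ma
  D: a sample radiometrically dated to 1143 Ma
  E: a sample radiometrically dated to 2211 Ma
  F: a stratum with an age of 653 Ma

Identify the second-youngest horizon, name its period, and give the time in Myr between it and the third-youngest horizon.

A, in the Ediacaran; 37 million years to F

Smaller Ma means younger, so youngest first: C 46.7 < A 616 < F 653 < D 1143 < B 1342 < E 2211.
Counting 2 along gives A (616 Ma); the excerpt puts that inside the Ediacaran, 635–538.8 Ma.
Next in line is F (653 Ma), and 653 − 616 = 37 Myr.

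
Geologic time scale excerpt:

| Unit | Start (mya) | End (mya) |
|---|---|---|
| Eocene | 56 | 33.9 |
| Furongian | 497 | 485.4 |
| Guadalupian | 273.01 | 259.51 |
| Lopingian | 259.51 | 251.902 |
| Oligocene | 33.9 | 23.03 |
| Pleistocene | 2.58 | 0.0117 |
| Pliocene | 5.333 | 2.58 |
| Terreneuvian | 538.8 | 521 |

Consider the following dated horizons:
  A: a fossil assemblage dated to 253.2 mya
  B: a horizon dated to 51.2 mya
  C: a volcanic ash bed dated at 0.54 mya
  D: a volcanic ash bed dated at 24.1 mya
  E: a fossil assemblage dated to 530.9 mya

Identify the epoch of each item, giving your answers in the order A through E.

A — Lopingian; B — Eocene; C — Pleistocene; D — Oligocene; E — Terreneuvian

Match each age against the start–end ranges in the excerpt: A = 253.2 Ma → Lopingian (259.51–251.902); B = 51.2 Ma → Eocene (56–33.9); C = 0.54 Ma → Pleistocene (2.58–0.0117); D = 24.1 Ma → Oligocene (33.9–23.03); E = 530.9 Ma → Terreneuvian (538.8–521).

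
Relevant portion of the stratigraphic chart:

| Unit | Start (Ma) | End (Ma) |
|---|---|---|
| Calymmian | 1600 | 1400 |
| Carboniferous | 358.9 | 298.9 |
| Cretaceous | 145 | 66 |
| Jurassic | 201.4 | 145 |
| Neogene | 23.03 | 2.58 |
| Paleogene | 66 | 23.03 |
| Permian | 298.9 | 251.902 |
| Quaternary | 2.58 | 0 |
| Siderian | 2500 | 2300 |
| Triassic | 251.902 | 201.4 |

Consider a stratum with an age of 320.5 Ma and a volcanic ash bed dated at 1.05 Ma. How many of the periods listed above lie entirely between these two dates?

6

The older date is 320.5 Ma and the younger is 1.05 Ma.
Periods with start < 320.5 and end > 1.05 Ma: Permian (298.9–251.902), Triassic (251.902–201.4), Jurassic (201.4–145), Cretaceous (145–66), Paleogene (66–23.03), Neogene (23.03–2.58).
That is 6 complete periods.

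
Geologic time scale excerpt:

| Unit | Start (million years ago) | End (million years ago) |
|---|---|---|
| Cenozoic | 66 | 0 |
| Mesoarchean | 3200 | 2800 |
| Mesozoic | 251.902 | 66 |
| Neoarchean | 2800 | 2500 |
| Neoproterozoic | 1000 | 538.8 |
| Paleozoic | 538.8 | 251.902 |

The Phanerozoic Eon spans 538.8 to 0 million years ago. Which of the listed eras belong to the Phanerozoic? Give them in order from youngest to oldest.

Eras with both bounds inside 538.8–0 Ma: Cenozoic (66–0), Mesozoic (251.902–66), Paleozoic (538.8–251.902).

Cenozoic, Mesozoic, Paleozoic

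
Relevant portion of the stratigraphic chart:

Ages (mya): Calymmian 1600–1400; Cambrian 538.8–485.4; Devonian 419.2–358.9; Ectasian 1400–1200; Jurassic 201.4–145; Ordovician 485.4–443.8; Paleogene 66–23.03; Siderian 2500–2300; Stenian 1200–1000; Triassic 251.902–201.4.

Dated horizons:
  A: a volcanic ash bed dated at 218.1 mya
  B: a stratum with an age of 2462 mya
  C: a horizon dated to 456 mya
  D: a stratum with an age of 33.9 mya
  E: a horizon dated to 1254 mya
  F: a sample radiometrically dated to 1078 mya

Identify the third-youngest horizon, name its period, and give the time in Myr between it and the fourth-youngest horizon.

Smaller Ma means younger, so youngest first: D 33.9 < A 218.1 < C 456 < F 1078 < E 1254 < B 2462.
Counting 3 along gives C (456 Ma); the excerpt puts that inside the Ordovician, 485.4–443.8 Ma.
Next in line is F (1078 Ma), and 1078 − 456 = 622 Myr.

C, in the Ordovician; 622 million years to F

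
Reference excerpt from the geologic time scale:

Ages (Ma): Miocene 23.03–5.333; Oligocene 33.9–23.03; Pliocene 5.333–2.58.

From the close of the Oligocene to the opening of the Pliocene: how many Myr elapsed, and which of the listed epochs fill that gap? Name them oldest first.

The Oligocene closes at 23.03 Ma and the Pliocene opens at 5.333 Ma, so the interval is 23.03 − 5.333 = 17.697 Myr.
An epoch fits inside if it starts at or after 23.03 Ma and ends at or before 5.333 Ma; oldest first that gives Miocene.

17.697 million years; Miocene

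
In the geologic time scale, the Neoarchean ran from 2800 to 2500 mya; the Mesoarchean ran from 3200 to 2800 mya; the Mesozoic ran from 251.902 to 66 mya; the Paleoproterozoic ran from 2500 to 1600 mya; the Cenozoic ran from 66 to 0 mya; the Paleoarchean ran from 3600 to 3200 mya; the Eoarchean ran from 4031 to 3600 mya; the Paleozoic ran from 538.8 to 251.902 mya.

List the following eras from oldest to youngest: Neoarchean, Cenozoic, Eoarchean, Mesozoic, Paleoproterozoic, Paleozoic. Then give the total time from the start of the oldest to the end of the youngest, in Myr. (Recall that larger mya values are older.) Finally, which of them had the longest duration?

Eoarchean, Neoarchean, Paleoproterozoic, Paleozoic, Mesozoic, Cenozoic; total span 4031 Myr; longest is Paleoproterozoic

Start ages (Ma): Eoarchean 4031, Neoarchean 2800, Paleoproterozoic 2500, Paleozoic 538.8, Mesozoic 251.902, Cenozoic 66.
Ordered oldest to youngest: Eoarchean, Neoarchean, Paleoproterozoic, Paleozoic, Mesozoic, Cenozoic.
Span = 4031 − 0 = 4031 Myr.
Durations: Eoarchean 431, Paleoproterozoic 900, Paleozoic 286.898, Cenozoic 66, Mesozoic 185.902, Neoarchean 300 → longest is Paleoproterozoic (900 Myr).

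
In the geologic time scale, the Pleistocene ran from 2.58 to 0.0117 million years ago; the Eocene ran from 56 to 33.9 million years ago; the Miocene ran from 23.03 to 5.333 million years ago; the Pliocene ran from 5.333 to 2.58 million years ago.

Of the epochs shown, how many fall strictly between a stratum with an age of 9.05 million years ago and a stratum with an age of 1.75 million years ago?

1

9.05 Ma sits inside the Miocene (23.03–5.333) and 1.75 Ma inside the Pleistocene (2.58–0.0117); neither of those is wholly between the two dates.
The listed epochs lying completely between them are Pliocene — 1 in all.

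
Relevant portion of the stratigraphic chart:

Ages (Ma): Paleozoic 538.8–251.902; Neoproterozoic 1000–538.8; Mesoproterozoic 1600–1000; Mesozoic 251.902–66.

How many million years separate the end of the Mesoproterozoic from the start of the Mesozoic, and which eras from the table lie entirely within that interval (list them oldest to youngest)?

748.098 million years; Neoproterozoic, Paleozoic

End of Mesoproterozoic = 1000 Ma; start of Mesozoic = 251.902 Ma.
Gap = 1000 − 251.902 = 748.098 Myr.
Eras wholly inside 1000–251.902 Ma: Neoproterozoic (1000–538.8), Paleozoic (538.8–251.902).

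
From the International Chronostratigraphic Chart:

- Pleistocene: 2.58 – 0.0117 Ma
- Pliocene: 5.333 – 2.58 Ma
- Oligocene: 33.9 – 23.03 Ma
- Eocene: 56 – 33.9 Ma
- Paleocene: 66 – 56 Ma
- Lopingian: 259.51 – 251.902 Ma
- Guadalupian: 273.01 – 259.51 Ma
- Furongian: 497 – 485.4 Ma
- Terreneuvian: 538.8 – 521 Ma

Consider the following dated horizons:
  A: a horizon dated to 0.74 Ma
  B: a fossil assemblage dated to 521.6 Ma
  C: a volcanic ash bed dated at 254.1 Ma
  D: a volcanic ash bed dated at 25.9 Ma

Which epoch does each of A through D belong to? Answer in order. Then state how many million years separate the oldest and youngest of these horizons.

A: 0.74 Ma lies in 2.58–0.0117 Ma, so Pleistocene.
B: 521.6 Ma lies in 538.8–521 Ma, so Terreneuvian.
C: 254.1 Ma lies in 259.51–251.902 Ma, so Lopingian.
D: 25.9 Ma lies in 33.9–23.03 Ma, so Oligocene.
Oldest = 521.6 Ma, youngest = 0.74 Ma → span 520.86 Myr.

A — Pleistocene; B — Terreneuvian; C — Lopingian; D — Oligocene; span 520.86 million years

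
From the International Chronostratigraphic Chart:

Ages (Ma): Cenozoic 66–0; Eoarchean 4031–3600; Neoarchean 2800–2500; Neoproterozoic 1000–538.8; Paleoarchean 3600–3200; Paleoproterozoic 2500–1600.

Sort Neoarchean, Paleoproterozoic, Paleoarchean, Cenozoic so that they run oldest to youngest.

The oldest of these is Paleoarchean (starts 3600 Ma) and the youngest is Cenozoic (ends 0 Ma).
In between, by decreasing start age: Neoarchean (2800), Paleoproterozoic (2500).

Paleoarchean, Neoarchean, Paleoproterozoic, Cenozoic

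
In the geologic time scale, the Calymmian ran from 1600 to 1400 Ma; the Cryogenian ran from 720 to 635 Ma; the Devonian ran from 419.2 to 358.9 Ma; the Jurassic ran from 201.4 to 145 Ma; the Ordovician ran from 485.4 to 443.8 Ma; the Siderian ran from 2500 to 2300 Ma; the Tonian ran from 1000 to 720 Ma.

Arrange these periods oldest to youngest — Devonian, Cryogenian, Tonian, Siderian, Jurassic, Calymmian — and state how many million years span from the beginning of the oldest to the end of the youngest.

From the excerpt: Devonian 419.2–358.9; Cryogenian 720–635; Tonian 1000–720; Siderian 2500–2300; Jurassic 201.4–145; Calymmian 1600–1400 (Ma).
Larger Ma is earlier, so the oldest is Siderian and the youngest is Jurassic; oldest to youngest: Siderian, Calymmian, Tonian, Cryogenian, Devonian, Jurassic.
Oldest start 2500 minus youngest end 145 gives 2355 Myr overall.

Siderian, Calymmian, Tonian, Cryogenian, Devonian, Jurassic; total span 2355 Myr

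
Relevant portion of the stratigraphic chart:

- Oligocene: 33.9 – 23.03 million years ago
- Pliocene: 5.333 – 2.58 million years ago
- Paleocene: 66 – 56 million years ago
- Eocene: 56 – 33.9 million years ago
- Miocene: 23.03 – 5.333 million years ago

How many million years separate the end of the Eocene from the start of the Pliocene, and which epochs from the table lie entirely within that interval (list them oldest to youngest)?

End of Eocene = 33.9 Ma; start of Pliocene = 5.333 Ma.
Gap = 33.9 − 5.333 = 28.567 Myr.
Epochs wholly inside 33.9–5.333 Ma: Oligocene (33.9–23.03), Miocene (23.03–5.333).

28.567 million years; Oligocene, Miocene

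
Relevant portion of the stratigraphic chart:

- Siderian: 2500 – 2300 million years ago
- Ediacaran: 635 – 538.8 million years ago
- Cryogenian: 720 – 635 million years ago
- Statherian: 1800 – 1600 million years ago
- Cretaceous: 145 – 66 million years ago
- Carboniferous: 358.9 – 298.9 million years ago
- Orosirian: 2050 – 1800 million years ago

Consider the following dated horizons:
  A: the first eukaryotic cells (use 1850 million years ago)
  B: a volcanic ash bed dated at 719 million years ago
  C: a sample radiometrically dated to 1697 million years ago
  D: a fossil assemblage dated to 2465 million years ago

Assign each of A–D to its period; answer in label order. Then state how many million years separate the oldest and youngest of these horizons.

A — Orosirian; B — Cryogenian; C — Statherian; D — Siderian; span 1746 million years

A: 1850 Ma lies in 2050–1800 Ma, so Orosirian.
B: 719 Ma lies in 720–635 Ma, so Cryogenian.
C: 1697 Ma lies in 1800–1600 Ma, so Statherian.
D: 2465 Ma lies in 2500–2300 Ma, so Siderian.
Oldest = 2465 Ma, youngest = 719 Ma → span 1746 Myr.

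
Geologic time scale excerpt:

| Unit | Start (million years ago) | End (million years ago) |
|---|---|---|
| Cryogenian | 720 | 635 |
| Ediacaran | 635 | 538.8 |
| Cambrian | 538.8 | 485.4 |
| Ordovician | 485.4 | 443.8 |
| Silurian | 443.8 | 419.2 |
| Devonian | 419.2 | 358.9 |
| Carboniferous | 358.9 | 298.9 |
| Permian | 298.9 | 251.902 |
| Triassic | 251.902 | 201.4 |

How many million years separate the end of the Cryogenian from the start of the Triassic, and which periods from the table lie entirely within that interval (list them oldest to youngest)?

383.098 million years; Ediacaran, Cambrian, Ordovician, Silurian, Devonian, Carboniferous, Permian

End of Cryogenian = 635 Ma; start of Triassic = 251.902 Ma.
Gap = 635 − 251.902 = 383.098 Myr.
Periods wholly inside 635–251.902 Ma: Ediacaran (635–538.8), Cambrian (538.8–485.4), Ordovician (485.4–443.8), Silurian (443.8–419.2), Devonian (419.2–358.9), Carboniferous (358.9–298.9), Permian (298.9–251.902).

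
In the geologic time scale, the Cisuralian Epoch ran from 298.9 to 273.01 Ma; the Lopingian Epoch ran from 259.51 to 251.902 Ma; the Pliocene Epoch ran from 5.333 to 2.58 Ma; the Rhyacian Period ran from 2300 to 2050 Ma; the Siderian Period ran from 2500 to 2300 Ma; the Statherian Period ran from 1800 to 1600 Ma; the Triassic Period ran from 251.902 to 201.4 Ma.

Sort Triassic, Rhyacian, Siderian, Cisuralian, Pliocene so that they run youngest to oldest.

Pliocene, then Triassic, then Cisuralian, then Rhyacian, then Siderian

The oldest of these is Siderian (starts 2500 Ma) and the youngest is Pliocene (ends 2.58 Ma).
In between, by decreasing start age: Rhyacian (2300), Cisuralian (298.9), Triassic (251.902).
Listing youngest first means reversing that sequence.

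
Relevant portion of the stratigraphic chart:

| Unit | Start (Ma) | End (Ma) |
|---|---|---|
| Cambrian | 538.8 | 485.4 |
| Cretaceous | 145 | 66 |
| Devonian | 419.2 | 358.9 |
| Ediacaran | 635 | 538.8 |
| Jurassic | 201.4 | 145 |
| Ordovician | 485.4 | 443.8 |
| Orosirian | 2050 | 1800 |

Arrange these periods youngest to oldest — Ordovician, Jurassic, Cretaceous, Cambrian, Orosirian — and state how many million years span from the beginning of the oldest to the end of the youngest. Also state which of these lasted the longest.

Start ages (Ma): Orosirian 2050, Cambrian 538.8, Ordovician 485.4, Jurassic 201.4, Cretaceous 145.
Ordered youngest to oldest: Cretaceous, Jurassic, Ordovician, Cambrian, Orosirian.
Span = 2050 − 66 = 1984 Myr.
Durations: Cretaceous 79, Jurassic 56.4, Orosirian 250, Ordovician 41.6, Cambrian 53.4 → longest is Orosirian (250 Myr).

Cretaceous, Jurassic, Ordovician, Cambrian, Orosirian; total span 1984 Myr; longest is Orosirian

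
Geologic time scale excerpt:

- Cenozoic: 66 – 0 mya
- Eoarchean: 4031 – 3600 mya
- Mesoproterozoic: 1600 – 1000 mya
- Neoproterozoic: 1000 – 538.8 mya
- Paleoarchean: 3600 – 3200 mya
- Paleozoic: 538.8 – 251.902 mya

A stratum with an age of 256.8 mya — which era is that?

Paleozoic

256.8 Ma lies between 538.8 and 251.902 Ma, so it falls in the Paleozoic.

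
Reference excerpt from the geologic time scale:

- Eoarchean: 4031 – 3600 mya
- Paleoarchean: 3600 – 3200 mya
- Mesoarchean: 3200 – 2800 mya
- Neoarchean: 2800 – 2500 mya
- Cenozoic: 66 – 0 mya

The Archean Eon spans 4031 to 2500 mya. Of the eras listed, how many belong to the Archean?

4

Eras inside 4031–2500 Ma: Eoarchean, Paleoarchean, Mesoarchean, Neoarchean — 4 in total.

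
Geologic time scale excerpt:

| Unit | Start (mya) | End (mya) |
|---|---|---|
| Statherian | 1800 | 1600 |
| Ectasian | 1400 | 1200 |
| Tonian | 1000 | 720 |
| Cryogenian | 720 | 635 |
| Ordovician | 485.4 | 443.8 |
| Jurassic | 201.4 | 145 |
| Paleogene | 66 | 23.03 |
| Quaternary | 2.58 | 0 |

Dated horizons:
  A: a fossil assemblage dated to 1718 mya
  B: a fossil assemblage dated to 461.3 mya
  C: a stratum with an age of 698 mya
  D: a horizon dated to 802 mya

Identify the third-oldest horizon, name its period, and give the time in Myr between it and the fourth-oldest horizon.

C, in the Cryogenian; 236.7 million years to B

Sorted oldest-first by Ma: A (1718), D (802), C (698), B (461.3).
The third oldest is C at 698 Ma, which lies in 720–635 Ma: the Cryogenian.
The fourth oldest is B at 461.3 Ma; separation = |698 − 461.3| = 236.7 Myr.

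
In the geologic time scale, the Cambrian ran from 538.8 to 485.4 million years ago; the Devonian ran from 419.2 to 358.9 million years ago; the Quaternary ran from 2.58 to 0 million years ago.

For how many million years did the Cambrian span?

53.4 million years

538.8 − 485.4 = 53.4 million years.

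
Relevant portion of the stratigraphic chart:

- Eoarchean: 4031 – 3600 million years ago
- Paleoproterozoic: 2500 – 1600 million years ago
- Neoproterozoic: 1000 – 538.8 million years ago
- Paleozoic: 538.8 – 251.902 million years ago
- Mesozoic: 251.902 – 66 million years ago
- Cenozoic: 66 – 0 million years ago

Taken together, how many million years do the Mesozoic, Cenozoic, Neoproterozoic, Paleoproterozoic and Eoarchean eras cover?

2044.102 million years

Duration is start − end for each: (251.902 − 66) + (66 − 0) + (1000 − 538.8) + (2500 − 1600) + (4031 − 3600).
That is 185.902 + 66 + 461.2 + 900 + 431, which totals 2044.102 million years.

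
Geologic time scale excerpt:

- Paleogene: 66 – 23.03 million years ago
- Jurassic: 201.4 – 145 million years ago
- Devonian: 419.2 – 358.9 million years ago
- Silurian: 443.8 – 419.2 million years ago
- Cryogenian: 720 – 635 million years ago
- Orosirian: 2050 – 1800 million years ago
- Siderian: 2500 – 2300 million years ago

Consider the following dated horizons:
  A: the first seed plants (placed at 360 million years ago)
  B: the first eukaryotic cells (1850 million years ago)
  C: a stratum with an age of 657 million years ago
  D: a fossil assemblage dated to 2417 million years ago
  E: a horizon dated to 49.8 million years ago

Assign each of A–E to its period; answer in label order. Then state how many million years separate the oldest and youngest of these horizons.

A: 360 Ma lies in 419.2–358.9 Ma, so Devonian.
B: 1850 Ma lies in 2050–1800 Ma, so Orosirian.
C: 657 Ma lies in 720–635 Ma, so Cryogenian.
D: 2417 Ma lies in 2500–2300 Ma, so Siderian.
E: 49.8 Ma lies in 66–23.03 Ma, so Paleogene.
Oldest = 2417 Ma, youngest = 49.8 Ma → span 2367.2 Myr.

A — Devonian; B — Orosirian; C — Cryogenian; D — Siderian; E — Paleogene; span 2367.2 million years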